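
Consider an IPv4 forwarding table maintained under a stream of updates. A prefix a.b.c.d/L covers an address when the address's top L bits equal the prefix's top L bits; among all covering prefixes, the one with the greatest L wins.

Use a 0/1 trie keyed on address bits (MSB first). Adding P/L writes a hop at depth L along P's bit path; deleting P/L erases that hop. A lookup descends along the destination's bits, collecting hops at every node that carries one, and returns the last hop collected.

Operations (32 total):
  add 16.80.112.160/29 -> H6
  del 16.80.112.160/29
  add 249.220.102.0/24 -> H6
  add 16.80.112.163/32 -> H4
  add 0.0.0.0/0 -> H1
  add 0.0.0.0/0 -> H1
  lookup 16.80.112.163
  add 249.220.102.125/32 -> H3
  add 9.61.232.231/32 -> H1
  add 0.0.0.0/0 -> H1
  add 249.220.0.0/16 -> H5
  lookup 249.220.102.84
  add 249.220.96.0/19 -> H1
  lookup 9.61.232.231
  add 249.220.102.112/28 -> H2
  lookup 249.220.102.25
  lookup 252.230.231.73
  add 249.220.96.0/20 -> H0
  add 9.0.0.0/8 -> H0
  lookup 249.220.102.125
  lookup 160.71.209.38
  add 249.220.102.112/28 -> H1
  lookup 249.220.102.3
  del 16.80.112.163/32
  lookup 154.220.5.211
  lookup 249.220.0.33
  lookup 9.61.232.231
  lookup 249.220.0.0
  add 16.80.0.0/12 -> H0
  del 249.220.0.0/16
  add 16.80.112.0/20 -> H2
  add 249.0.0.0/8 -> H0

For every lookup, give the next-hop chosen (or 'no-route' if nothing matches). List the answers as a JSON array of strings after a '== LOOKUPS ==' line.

Trace:
  add 16.80.112.160/29 -> H6 at depth 29
  del 16.80.112.160/29 (clear depth 29)
  add 249.220.102.0/24 -> H6 at depth 24
  add 16.80.112.163/32 -> H4 at depth 32
  add 0.0.0.0/0 -> H1 at depth 0
  add 0.0.0.0/0 -> H1 at depth 0
  Q 16.80.112.163: descend 00010000010100000111000010100011 ; hops seen [H1,H4] ; pick H4
  add 249.220.102.125/32 -> H3 at depth 32
  add 9.61.232.231/32 -> H1 at depth 32
  add 0.0.0.0/0 -> H1 at depth 0
  add 249.220.0.0/16 -> H5 at depth 16
  Q 249.220.102.84: descend 11111001110111000110011001 ; hops seen [H1,H5,H6] ; pick H6
  add 249.220.96.0/19 -> H1 at depth 19
  Q 9.61.232.231: descend 00001001001111011110100011100111 ; hops seen [H1,H1] ; pick H1
  add 249.220.102.112/28 -> H2 at depth 28
  Q 249.220.102.25: descend 1111100111011100011001100 ; hops seen [H1,H5,H1,H6] ; pick H6
  Q 252.230.231.73: descend 11111 ; hops seen [H1] ; pick H1
  add 249.220.96.0/20 -> H0 at depth 20
  add 9.0.0.0/8 -> H0 at depth 8
  Q 249.220.102.125: descend 11111001110111000110011001111101 ; hops seen [H1,H5,H1,H0,H6,H2,H3] ; pick H3
  Q 160.71.209.38: descend 1 ; hops seen [H1] ; pick H1
  add 249.220.102.112/28 -> H1 at depth 28
  Q 249.220.102.3: descend 1111100111011100011001100 ; hops seen [H1,H5,H1,H0,H6] ; pick H6
  del 16.80.112.163/32 (clear depth 32)
  Q 154.220.5.211: descend 1 ; hops seen [H1] ; pick H1
  Q 249.220.0.33: descend 11111001110111000 ; hops seen [H1,H5] ; pick H5
  Q 9.61.232.231: descend 00001001001111011110100011100111 ; hops seen [H1,H0,H1] ; pick H1
  Q 249.220.0.0: descend 11111001110111000 ; hops seen [H1,H5] ; pick H5
  add 16.80.0.0/12 -> H0 at depth 12
  del 249.220.0.0/16 (clear depth 16)
  add 16.80.112.0/20 -> H2 at depth 20
  add 249.0.0.0/8 -> H0 at depth 8

== LOOKUPS ==
["H4","H6","H1","H6","H1","H3","H1","H6","H1","H5","H1","H5"]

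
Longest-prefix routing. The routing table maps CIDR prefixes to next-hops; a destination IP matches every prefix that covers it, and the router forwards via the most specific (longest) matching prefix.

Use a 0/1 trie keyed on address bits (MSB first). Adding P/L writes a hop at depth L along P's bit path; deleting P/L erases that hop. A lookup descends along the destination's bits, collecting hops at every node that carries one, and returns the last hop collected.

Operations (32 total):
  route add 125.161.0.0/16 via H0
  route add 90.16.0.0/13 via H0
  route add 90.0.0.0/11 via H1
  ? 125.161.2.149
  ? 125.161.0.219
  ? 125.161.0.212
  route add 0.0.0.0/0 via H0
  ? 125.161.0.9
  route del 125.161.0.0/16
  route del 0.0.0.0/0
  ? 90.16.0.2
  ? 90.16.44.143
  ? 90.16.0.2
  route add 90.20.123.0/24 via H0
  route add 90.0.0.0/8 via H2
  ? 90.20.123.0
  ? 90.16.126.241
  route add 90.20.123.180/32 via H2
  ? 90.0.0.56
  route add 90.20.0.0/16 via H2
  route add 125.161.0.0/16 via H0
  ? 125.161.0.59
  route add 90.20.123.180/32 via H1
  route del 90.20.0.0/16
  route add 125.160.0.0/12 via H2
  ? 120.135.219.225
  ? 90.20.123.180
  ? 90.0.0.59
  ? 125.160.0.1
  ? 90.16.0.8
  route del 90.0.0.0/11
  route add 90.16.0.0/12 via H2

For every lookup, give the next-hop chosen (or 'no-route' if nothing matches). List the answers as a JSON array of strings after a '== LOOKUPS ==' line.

Apply in order:
  + 125.161.0.0/16 (H0) depth=16
  + 90.16.0.0/13 (H0) depth=13
  + 90.0.0.0/11 (H1) depth=11
  lookup 125.161.2.149: bits 0111110110100001 walk d0:-→d1:-→d2:-→d3:-→d4:-→d5:-→d6:-→d7:-→d8:-→d9:-→d10:-→d11:-→d12:-→d13:-→d14:-→d15:-→d16:H0 -> H0
  lookup 125.161.0.219: bits 0111110110100001 walk d0:-→d1:-→d2:-→d3:-→d4:-→d5:-→d6:-→d7:-→d8:-→d9:-→d10:-→d11:-→d12:-→d13:-→d14:-→d15:-→d16:H0 -> H0
  lookup 125.161.0.212: bits 0111110110100001 walk d0:-→d1:-→d2:-→d3:-→d4:-→d5:-→d6:-→d7:-→d8:-→d9:-→d10:-→d11:-→d12:-→d13:-→d14:-→d15:-→d16:H0 -> H0
  + 0.0.0.0/0 (H0) depth=0
  lookup 125.161.0.9: bits 0111110110100001 walk d0:H0→d1:-→d2:-→d3:-→d4:-→d5:-→d6:-→d7:-→d8:-→d9:-→d10:-→d11:-→d12:-→d13:-→d14:-→d15:-→d16:H0 -> H0
  del 125.161.0.0/16 (clear depth 16)
  del 0.0.0.0/0 (clear depth 0)
  lookup 90.16.0.2: bits 0101101000010 walk d0:-→d1:-→d2:-→d3:-→d4:-→d5:-→d6:-→d7:-→d8:-→d9:-→d10:-→d11:H1→d12:-→d13:H0 -> H0
  lookup 90.16.44.143: bits 0101101000010 walk d0:-→d1:-→d2:-→d3:-→d4:-→d5:-→d6:-→d7:-→d8:-→d9:-→d10:-→d11:H1→d12:-→d13:H0 -> H0
  lookup 90.16.0.2: bits 0101101000010 walk d0:-→d1:-→d2:-→d3:-→d4:-→d5:-→d6:-→d7:-→d8:-→d9:-→d10:-→d11:H1→d12:-→d13:H0 -> H0
  + 90.20.123.0/24 (H0) depth=24
  + 90.0.0.0/8 (H2) depth=8
  lookup 90.20.123.0: bits 010110100001010001111011 walk d0:-→d1:-→d2:-→d3:-→d4:-→d5:-→d6:-→d7:-→d8:H2→d9:-→d10:-→d11:H1→d12:-→d13:H0→d14:-→d15:-→d16:-→d17:-→d18:-→d19:-→d20:-→d21:-→d22:-→d23:-→d24:H0 -> H0
  lookup 90.16.126.241: bits 0101101000010 walk d0:-→d1:-→d2:-→d3:-→d4:-→d5:-→d6:-→d7:-→d8:H2→d9:-→d10:-→d11:H1→d12:-→d13:H0 -> H0
  + 90.20.123.180/32 (H2) depth=32
  lookup 90.0.0.56: bits 01011010000 walk d0:-→d1:-→d2:-→d3:-→d4:-→d5:-→d6:-→d7:-→d8:H2→d9:-→d10:-→d11:H1 -> H1
  + 90.20.0.0/16 (H2) depth=16
  + 125.161.0.0/16 (H0) depth=16
  lookup 125.161.0.59: bits 0111110110100001 walk d0:-→d1:-→d2:-→d3:-→d4:-→d5:-→d6:-→d7:-→d8:-→d9:-→d10:-→d11:-→d12:-→d13:-→d14:-→d15:-→d16:H0 -> H0
  + 90.20.123.180/32 (H1) depth=32
  del 90.20.0.0/16 (clear depth 16)
  + 125.160.0.0/12 (H2) depth=12
  lookup 120.135.219.225: bits 01111 walk d0:-→d1:-→d2:-→d3:-→d4:-→d5:- -> no-route
  lookup 90.20.123.180: bits 01011010000101000111101110110100 walk d0:-→d1:-→d2:-→d3:-→d4:-→d5:-→d6:-→d7:-→d8:H2→d9:-→d10:-→d11:H1→d12:-→d13:H0→d14:-→d15:-→d16:-→d17:-→d18:-→d19:-→d20:-→d21:-→d22:-→d23:-→d24:H0→d25:-→d26:-→d27:-→d28:-→d29:-→d30:-→d31:-→d32:H1 -> H1
  lookup 90.0.0.59: bits 01011010000 walk d0:-→d1:-→d2:-→d3:-→d4:-→d5:-→d6:-→d7:-→d8:H2→d9:-→d10:-→d11:H1 -> H1
  lookup 125.160.0.1: bits 011111011010000 walk d0:-→d1:-→d2:-→d3:-→d4:-→d5:-→d6:-→d7:-→d8:-→d9:-→d10:-→d11:-→d12:H2→d13:-→d14:-→d15:- -> H2
  lookup 90.16.0.8: bits 0101101000010 walk d0:-→d1:-→d2:-→d3:-→d4:-→d5:-→d6:-→d7:-→d8:H2→d9:-→d10:-→d11:H1→d12:-→d13:H0 -> H0
  del 90.0.0.0/11 (clear depth 11)
  + 90.16.0.0/12 (H2) depth=12

== LOOKUPS ==
["H0","H0","H0","H0","H0","H0","H0","H0","H0","H1","H0","no-route","H1","H1","H2","H0"]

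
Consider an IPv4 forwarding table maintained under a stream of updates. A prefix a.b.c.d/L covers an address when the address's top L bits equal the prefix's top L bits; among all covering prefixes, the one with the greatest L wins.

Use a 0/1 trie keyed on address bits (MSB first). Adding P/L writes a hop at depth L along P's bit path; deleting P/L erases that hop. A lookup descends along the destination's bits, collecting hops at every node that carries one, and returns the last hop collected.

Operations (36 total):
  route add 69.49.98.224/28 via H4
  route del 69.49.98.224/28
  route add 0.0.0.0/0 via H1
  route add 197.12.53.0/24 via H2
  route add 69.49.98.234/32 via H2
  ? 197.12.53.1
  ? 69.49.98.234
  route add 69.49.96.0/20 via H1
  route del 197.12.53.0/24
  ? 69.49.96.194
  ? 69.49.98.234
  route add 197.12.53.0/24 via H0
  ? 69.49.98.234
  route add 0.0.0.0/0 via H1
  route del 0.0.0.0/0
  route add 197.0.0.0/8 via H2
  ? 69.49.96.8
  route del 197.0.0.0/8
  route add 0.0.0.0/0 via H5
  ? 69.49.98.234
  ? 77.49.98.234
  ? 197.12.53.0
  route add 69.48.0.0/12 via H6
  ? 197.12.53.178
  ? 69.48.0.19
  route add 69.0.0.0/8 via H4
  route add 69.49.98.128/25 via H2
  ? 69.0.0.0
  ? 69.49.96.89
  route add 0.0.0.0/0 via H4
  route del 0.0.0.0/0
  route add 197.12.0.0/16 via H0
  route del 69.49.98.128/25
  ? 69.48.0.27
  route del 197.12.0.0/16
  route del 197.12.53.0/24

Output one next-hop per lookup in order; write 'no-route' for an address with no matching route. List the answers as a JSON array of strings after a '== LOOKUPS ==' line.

Process each operation:
  add 69.49.98.224/28 -> H4 at depth 28
  del 69.49.98.224/28 (clear depth 28)
  add 0.0.0.0/0 -> H1 at depth 0
  add 197.12.53.0/24 -> H2 at depth 24
  add 69.49.98.234/32 -> H2 at depth 32
  Q 197.12.53.1: descend 110001010000110000110101 ; hops seen [H1,H2] ; pick H2
  Q 69.49.98.234: descend 01000101001100010110001011101010 ; hops seen [H1,H2] ; pick H2
  add 69.49.96.0/20 -> H1 at depth 20
  del 197.12.53.0/24 (clear depth 24)
  Q 69.49.96.194: descend 0100010100110001011000 ; hops seen [H1,H1] ; pick H1
  Q 69.49.98.234: descend 01000101001100010110001011101010 ; hops seen [H1,H1,H2] ; pick H2
  add 197.12.53.0/24 -> H0 at depth 24
  Q 69.49.98.234: descend 01000101001100010110001011101010 ; hops seen [H1,H1,H2] ; pick H2
  add 0.0.0.0/0 -> H1 at depth 0
  del 0.0.0.0/0 (clear depth 0)
  add 197.0.0.0/8 -> H2 at depth 8
  Q 69.49.96.8: descend 0100010100110001011000 ; hops seen [H1] ; pick H1
  del 197.0.0.0/8 (clear depth 8)
  add 0.0.0.0/0 -> H5 at depth 0
  Q 69.49.98.234: descend 01000101001100010110001011101010 ; hops seen [H5,H1,H2] ; pick H2
  Q 77.49.98.234: descend 0100 ; hops seen [H5] ; pick H5
  Q 197.12.53.0: descend 110001010000110000110101 ; hops seen [H5,H0] ; pick H0
  add 69.48.0.0/12 -> H6 at depth 12
  Q 197.12.53.178: descend 110001010000110000110101 ; hops seen [H5,H0] ; pick H0
  Q 69.48.0.19: descend 010001010011000 ; hops seen [H5,H6] ; pick H6
  add 69.0.0.0/8 -> H4 at depth 8
  add 69.49.98.128/25 -> H2 at depth 25
  Q 69.0.0.0: descend 0100010100 ; hops seen [H5,H4] ; pick H4
  Q 69.49.96.89: descend 0100010100110001011000 ; hops seen [H5,H4,H6,H1] ; pick H1
  add 0.0.0.0/0 -> H4 at depth 0
  del 0.0.0.0/0 (clear depth 0)
  add 197.12.0.0/16 -> H0 at depth 16
  del 69.49.98.128/25 (clear depth 25)
  Q 69.48.0.27: descend 010001010011000 ; hops seen [H4,H6] ; pick H6
  del 197.12.0.0/16 (clear depth 16)
  del 197.12.53.0/24 (clear depth 24)

== LOOKUPS ==
["H2","H2","H1","H2","H2","H1","H2","H5","H0","H0","H6","H4","H1","H6"]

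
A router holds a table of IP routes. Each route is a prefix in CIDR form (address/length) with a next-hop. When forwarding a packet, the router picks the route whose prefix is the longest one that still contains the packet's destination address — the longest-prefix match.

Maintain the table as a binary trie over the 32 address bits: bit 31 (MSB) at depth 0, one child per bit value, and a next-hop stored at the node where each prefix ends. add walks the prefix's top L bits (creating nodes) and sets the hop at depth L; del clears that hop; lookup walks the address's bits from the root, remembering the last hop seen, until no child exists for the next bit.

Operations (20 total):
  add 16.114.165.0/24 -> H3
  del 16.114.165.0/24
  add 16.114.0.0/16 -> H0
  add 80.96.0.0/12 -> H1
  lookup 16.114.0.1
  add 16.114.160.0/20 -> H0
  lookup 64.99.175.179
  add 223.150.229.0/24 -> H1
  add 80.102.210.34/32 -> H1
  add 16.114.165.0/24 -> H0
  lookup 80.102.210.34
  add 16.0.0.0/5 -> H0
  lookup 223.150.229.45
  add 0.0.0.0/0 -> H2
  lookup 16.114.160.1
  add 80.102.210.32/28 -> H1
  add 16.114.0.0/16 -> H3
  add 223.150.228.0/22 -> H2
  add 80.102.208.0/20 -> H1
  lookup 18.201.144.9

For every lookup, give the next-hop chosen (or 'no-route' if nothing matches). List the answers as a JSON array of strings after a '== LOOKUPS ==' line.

Trace:
  add 16.114.165.0/24 -> H3 at depth 24
  del 16.114.165.0/24 (clear depth 24)
  add 16.114.0.0/16 -> H0 at depth 16
  add 80.96.0.0/12 -> H1 at depth 12
  lookup 16.114.0.1: bits 0001000001110010 walk d0:-→d1:-→d2:-→d3:-→d4:-→d5:-→d6:-→d7:-→d8:-→d9:-→d10:-→d11:-→d12:-→d13:-→d14:-→d15:-→d16:H0 -> H0
  add 16.114.160.0/20 -> H0 at depth 20
  lookup 64.99.175.179: bits 010 walk d0:-→d1:-→d2:-→d3:- -> no-route
  add 223.150.229.0/24 -> H1 at depth 24
  add 80.102.210.34/32 -> H1 at depth 32
  add 16.114.165.0/24 -> H0 at depth 24
  lookup 80.102.210.34: bits 01010000011001101101001000100010 walk d0:-→d1:-→d2:-→d3:-→d4:-→d5:-→d6:-→d7:-→d8:-→d9:-→d10:-→d11:-→d12:H1→d13:-→d14:-→d15:-→d16:-→d17:-→d18:-→d19:-→d20:-→d21:-→d22:-→d23:-→d24:-→d25:-→d26:-→d27:-→d28:-→d29:-→d30:-→d31:-→d32:H1 -> H1
  add 16.0.0.0/5 -> H0 at depth 5
  lookup 223.150.229.45: bits 110111111001011011100101 walk d0:-→d1:-→d2:-→d3:-→d4:-→d5:-→d6:-→d7:-→d8:-→d9:-→d10:-→d11:-→d12:-→d13:-→d14:-→d15:-→d16:-→d17:-→d18:-→d19:-→d20:-→d21:-→d22:-→d23:-→d24:H1 -> H1
  add 0.0.0.0/0 -> H2 at depth 0
  lookup 16.114.160.1: bits 000100000111001010100 walk d0:H2→d1:-→d2:-→d3:-→d4:-→d5:H0→d6:-→d7:-→d8:-→d9:-→d10:-→d11:-→d12:-→d13:-→d14:-→d15:-→d16:H0→d17:-→d18:-→d19:-→d20:H0→d21:- -> H0
  add 80.102.210.32/28 -> H1 at depth 28
  add 16.114.0.0/16 -> H3 at depth 16
  add 223.150.228.0/22 -> H2 at depth 22
  add 80.102.208.0/20 -> H1 at depth 20
  lookup 18.201.144.9: bits 000100 walk d0:H2→d1:-→d2:-→d3:-→d4:-→d5:H0→d6:- -> H0

== LOOKUPS ==
["H0","no-route","H1","H1","H0","H0"]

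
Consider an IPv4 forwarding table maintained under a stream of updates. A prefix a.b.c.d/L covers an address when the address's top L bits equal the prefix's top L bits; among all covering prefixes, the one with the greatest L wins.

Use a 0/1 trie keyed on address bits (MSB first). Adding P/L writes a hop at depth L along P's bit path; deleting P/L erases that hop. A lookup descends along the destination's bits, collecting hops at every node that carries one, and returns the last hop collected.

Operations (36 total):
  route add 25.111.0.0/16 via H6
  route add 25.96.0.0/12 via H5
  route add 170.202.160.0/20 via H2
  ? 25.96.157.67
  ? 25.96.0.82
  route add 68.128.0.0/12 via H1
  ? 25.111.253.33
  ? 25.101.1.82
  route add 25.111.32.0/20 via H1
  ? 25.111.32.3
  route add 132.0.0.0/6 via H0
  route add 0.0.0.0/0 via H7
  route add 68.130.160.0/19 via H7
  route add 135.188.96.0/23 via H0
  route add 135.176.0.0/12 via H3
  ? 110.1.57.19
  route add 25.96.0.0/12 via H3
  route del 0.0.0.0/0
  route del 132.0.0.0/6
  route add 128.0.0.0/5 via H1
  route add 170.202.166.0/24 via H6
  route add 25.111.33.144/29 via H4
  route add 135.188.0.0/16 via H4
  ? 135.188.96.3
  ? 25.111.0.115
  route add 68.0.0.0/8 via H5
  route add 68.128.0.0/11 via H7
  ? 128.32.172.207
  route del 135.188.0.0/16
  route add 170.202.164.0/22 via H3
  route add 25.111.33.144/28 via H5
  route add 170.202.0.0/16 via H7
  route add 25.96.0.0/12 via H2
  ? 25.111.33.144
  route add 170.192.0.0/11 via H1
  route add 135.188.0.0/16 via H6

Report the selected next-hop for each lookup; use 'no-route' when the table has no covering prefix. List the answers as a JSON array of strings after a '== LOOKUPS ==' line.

Process each operation:
  + 25.111.0.0/16 (H6) depth=16
  + 25.96.0.0/12 (H5) depth=12
  + 170.202.160.0/20 (H2) depth=20
  lookup 25.96.157.67: bits 000110010110 walk d0:-→d1:-→d2:-→d3:-→d4:-→d5:-→d6:-→d7:-→d8:-→d9:-→d10:-→d11:-→d12:H5 -> H5
  lookup 25.96.0.82: bits 000110010110 walk d0:-→d1:-→d2:-→d3:-→d4:-→d5:-→d6:-→d7:-→d8:-→d9:-→d10:-→d11:-→d12:H5 -> H5
  + 68.128.0.0/12 (H1) depth=12
  lookup 25.111.253.33: bits 0001100101101111 walk d0:-→d1:-→d2:-→d3:-→d4:-→d5:-→d6:-→d7:-→d8:-→d9:-→d10:-→d11:-→d12:H5→d13:-→d14:-→d15:-→d16:H6 -> H6
  lookup 25.101.1.82: bits 000110010110 walk d0:-→d1:-→d2:-→d3:-→d4:-→d5:-→d6:-→d7:-→d8:-→d9:-→d10:-→d11:-→d12:H5 -> H5
  + 25.111.32.0/20 (H1) depth=20
  lookup 25.111.32.3: bits 00011001011011110010 walk d0:-→d1:-→d2:-→d3:-→d4:-→d5:-→d6:-→d7:-→d8:-→d9:-→d10:-→d11:-→d12:H5→d13:-→d14:-→d15:-→d16:H6→d17:-→d18:-→d19:-→d20:H1 -> H1
  + 132.0.0.0/6 (H0) depth=6
  + 0.0.0.0/0 (H7) depth=0
  + 68.130.160.0/19 (H7) depth=19
  + 135.188.96.0/23 (H0) depth=23
  + 135.176.0.0/12 (H3) depth=12
  lookup 110.1.57.19: bits 01 walk d0:H7→d1:-→d2:- -> H7
  + 25.96.0.0/12 (H3) depth=12
  del 0.0.0.0/0 (clear depth 0)
  del 132.0.0.0/6 (clear depth 6)
  + 128.0.0.0/5 (H1) depth=5
  + 170.202.166.0/24 (H6) depth=24
  + 25.111.33.144/29 (H4) depth=29
  + 135.188.0.0/16 (H4) depth=16
  lookup 135.188.96.3: bits 10000111101111000110000 walk d0:-→d1:-→d2:-→d3:-→d4:-→d5:H1→d6:-→d7:-→d8:-→d9:-→d10:-→d11:-→d12:H3→d13:-→d14:-→d15:-→d16:H4→d17:-→d18:-→d19:-→d20:-→d21:-→d22:-→d23:H0 -> H0
  lookup 25.111.0.115: bits 000110010110111100 walk d0:-→d1:-→d2:-→d3:-→d4:-→d5:-→d6:-→d7:-→d8:-→d9:-→d10:-→d11:-→d12:H3→d13:-→d14:-→d15:-→d16:H6→d17:-→d18:- -> H6
  + 68.0.0.0/8 (H5) depth=8
  + 68.128.0.0/11 (H7) depth=11
  lookup 128.32.172.207: bits 10000 walk d0:-→d1:-→d2:-→d3:-→d4:-→d5:H1 -> H1
  del 135.188.0.0/16 (clear depth 16)
  + 170.202.164.0/22 (H3) depth=22
  + 25.111.33.144/28 (H5) depth=28
  + 170.202.0.0/16 (H7) depth=16
  + 25.96.0.0/12 (H2) depth=12
  lookup 25.111.33.144: bits 00011001011011110010000110010 walk d0:-→d1:-→d2:-→d3:-→d4:-→d5:-→d6:-→d7:-→d8:-→d9:-→d10:-→d11:-→d12:H2→d13:-→d14:-→d15:-→d16:H6→d17:-→d18:-→d19:-→d20:H1→d21:-→d22:-→d23:-→d24:-→d25:-→d26:-→d27:-→d28:H5→d29:H4 -> H4
  + 170.192.0.0/11 (H1) depth=11
  + 135.188.0.0/16 (H6) depth=16

== LOOKUPS ==
["H5","H5","H6","H5","H1","H7","H0","H6","H1","H4"]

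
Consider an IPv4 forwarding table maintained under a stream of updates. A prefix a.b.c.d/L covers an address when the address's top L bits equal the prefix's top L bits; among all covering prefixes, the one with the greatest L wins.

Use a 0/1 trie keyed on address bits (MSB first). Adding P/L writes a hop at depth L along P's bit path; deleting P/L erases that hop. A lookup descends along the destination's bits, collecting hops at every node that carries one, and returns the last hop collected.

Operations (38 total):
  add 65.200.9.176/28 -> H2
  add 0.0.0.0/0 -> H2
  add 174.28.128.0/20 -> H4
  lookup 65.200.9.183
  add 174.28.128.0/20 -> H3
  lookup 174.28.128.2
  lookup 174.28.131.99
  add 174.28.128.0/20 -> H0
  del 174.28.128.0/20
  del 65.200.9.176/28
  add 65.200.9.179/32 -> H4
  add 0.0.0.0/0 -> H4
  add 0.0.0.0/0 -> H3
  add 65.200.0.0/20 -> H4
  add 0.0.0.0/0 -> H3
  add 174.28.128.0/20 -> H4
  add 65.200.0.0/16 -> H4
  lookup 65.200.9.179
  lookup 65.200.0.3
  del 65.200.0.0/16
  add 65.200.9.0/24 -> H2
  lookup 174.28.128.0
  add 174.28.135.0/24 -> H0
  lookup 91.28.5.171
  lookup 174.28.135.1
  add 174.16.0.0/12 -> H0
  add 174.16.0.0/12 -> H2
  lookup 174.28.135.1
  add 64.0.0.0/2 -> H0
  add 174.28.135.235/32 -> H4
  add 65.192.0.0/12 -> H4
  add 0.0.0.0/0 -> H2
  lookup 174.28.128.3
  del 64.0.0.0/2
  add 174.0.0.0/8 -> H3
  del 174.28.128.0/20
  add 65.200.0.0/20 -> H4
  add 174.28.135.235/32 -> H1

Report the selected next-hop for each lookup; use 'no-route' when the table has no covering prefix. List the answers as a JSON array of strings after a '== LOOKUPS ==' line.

Trace:
  add 65.200.9.176/28 -> H2 at depth 28
  add 0.0.0.0/0 -> H2 at depth 0
  add 174.28.128.0/20 -> H4 at depth 20
  ? 65.200.9.183  path d0:H2→d1:-→d2:-→d3:-→d4:-→d5:-→d6:-→d7:-→d8:-→d9:-→d10:-→d11:-→d12:-→d13:-→d14:-→d15:-→d16:-→d17:-→d18:-→d19:-→d20:-→d21:-→d22:-→d23:-→d24:-→d25:-→d26:-→d27:-→d28:H2  best=H2
  add 174.28.128.0/20 -> H3 at depth 20
  ? 174.28.128.2  path d0:H2→d1:-→d2:-→d3:-→d4:-→d5:-→d6:-→d7:-→d8:-→d9:-→d10:-→d11:-→d12:-→d13:-→d14:-→d15:-→d16:-→d17:-→d18:-→d19:-→d20:H3  best=H3
  ? 174.28.131.99  path d0:H2→d1:-→d2:-→d3:-→d4:-→d5:-→d6:-→d7:-→d8:-→d9:-→d10:-→d11:-→d12:-→d13:-→d14:-→d15:-→d16:-→d17:-→d18:-→d19:-→d20:H3  best=H3
  add 174.28.128.0/20 -> H0 at depth 20
  - 174.28.128.0/20 clear@20
  - 65.200.9.176/28 clear@28
  add 65.200.9.179/32 -> H4 at depth 32
  add 0.0.0.0/0 -> H4 at depth 0
  add 0.0.0.0/0 -> H3 at depth 0
  add 65.200.0.0/20 -> H4 at depth 20
  add 0.0.0.0/0 -> H3 at depth 0
  add 174.28.128.0/20 -> H4 at depth 20
  add 65.200.0.0/16 -> H4 at depth 16
  ? 65.200.9.179  path d0:H3→d1:-→d2:-→d3:-→d4:-→d5:-→d6:-→d7:-→d8:-→d9:-→d10:-→d11:-→d12:-→d13:-→d14:-→d15:-→d16:H4→d17:-→d18:-→d19:-→d20:H4→d21:-→d22:-→d23:-→d24:-→d25:-→d26:-→d27:-→d28:-→d29:-→d30:-→d31:-→d32:H4  best=H4
  ? 65.200.0.3  path d0:H3→d1:-→d2:-→d3:-→d4:-→d5:-→d6:-→d7:-→d8:-→d9:-→d10:-→d11:-→d12:-→d13:-→d14:-→d15:-→d16:H4→d17:-→d18:-→d19:-→d20:H4  best=H4
  - 65.200.0.0/16 clear@16
  add 65.200.9.0/24 -> H2 at depth 24
  ? 174.28.128.0  path d0:H3→d1:-→d2:-→d3:-→d4:-→d5:-→d6:-→d7:-→d8:-→d9:-→d10:-→d11:-→d12:-→d13:-→d14:-→d15:-→d16:-→d17:-→d18:-→d19:-→d20:H4  best=H4
  add 174.28.135.0/24 -> H0 at depth 24
  ? 91.28.5.171  path d0:H3→d1:-→d2:-→d3:-  best=H3
  ? 174.28.135.1  path d0:H3→d1:-→d2:-→d3:-→d4:-→d5:-→d6:-→d7:-→d8:-→d9:-→d10:-→d11:-→d12:-→d13:-→d14:-→d15:-→d16:-→d17:-→d18:-→d19:-→d20:H4→d21:-→d22:-→d23:-→d24:H0  best=H0
  add 174.16.0.0/12 -> H0 at depth 12
  add 174.16.0.0/12 -> H2 at depth 12
  ? 174.28.135.1  path d0:H3→d1:-→d2:-→d3:-→d4:-→d5:-→d6:-→d7:-→d8:-→d9:-→d10:-→d11:-→d12:H2→d13:-→d14:-→d15:-→d16:-→d17:-→d18:-→d19:-→d20:H4→d21:-→d22:-→d23:-→d24:H0  best=H0
  add 64.0.0.0/2 -> H0 at depth 2
  add 174.28.135.235/32 -> H4 at depth 32
  add 65.192.0.0/12 -> H4 at depth 12
  add 0.0.0.0/0 -> H2 at depth 0
  ? 174.28.128.3  path d0:H2→d1:-→d2:-→d3:-→d4:-→d5:-→d6:-→d7:-→d8:-→d9:-→d10:-→d11:-→d12:H2→d13:-→d14:-→d15:-→d16:-→d17:-→d18:-→d19:-→d20:H4→d21:-  best=H4
  - 64.0.0.0/2 clear@2
  add 174.0.0.0/8 -> H3 at depth 8
  - 174.28.128.0/20 clear@20
  add 65.200.0.0/20 -> H4 at depth 20
  add 174.28.135.235/32 -> H1 at depth 32

== LOOKUPS ==
["H2","H3","H3","H4","H4","H4","H3","H0","H0","H4"]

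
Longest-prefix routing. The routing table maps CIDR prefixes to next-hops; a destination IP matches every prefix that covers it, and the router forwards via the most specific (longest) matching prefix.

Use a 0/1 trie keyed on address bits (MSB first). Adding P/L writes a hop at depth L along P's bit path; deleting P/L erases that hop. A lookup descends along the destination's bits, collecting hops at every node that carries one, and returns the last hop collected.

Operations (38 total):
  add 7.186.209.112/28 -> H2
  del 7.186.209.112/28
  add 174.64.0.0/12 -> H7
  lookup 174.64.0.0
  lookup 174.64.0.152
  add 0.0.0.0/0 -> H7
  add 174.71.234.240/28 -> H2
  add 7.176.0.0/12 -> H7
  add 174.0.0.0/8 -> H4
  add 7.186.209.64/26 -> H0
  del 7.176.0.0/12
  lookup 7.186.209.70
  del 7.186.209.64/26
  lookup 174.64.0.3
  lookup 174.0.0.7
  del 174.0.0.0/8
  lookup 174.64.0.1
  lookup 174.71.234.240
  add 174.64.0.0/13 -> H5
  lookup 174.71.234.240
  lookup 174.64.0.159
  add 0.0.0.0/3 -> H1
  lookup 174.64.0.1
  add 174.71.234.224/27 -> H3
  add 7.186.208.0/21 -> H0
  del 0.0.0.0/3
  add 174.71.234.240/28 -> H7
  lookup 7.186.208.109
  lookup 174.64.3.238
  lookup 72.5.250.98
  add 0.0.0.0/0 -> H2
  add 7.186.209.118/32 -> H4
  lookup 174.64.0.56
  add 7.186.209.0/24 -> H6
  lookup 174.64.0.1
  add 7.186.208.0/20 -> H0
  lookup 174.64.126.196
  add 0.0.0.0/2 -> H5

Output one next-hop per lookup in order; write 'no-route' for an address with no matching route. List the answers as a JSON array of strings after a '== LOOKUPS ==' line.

Trace:
  add 7.186.209.112/28 -> H2 at depth 28
  - 7.186.209.112/28 clear@28
  add 174.64.0.0/12 -> H7 at depth 12
  lookup 174.64.0.0: bits 101011100100 walk d0:-→d1:-→d2:-→d3:-→d4:-→d5:-→d6:-→d7:-→d8:-→d9:-→d10:-→d11:-→d12:H7 -> H7
  lookup 174.64.0.152: bits 101011100100 walk d0:-→d1:-→d2:-→d3:-→d4:-→d5:-→d6:-→d7:-→d8:-→d9:-→d10:-→d11:-→d12:H7 -> H7
  add 0.0.0.0/0 -> H7 at depth 0
  add 174.71.234.240/28 -> H2 at depth 28
  add 7.176.0.0/12 -> H7 at depth 12
  add 174.0.0.0/8 -> H4 at depth 8
  add 7.186.209.64/26 -> H0 at depth 26
  - 7.176.0.0/12 clear@12
  lookup 7.186.209.70: bits 00000111101110101101000101 walk d0:H7→d1:-→d2:-→d3:-→d4:-→d5:-→d6:-→d7:-→d8:-→d9:-→d10:-→d11:-→d12:-→d13:-→d14:-→d15:-→d16:-→d17:-→d18:-→d19:-→d20:-→d21:-→d22:-→d23:-→d24:-→d25:-→d26:H0 -> H0
  - 7.186.209.64/26 clear@26
  lookup 174.64.0.3: bits 1010111001000 walk d0:H7→d1:-→d2:-→d3:-→d4:-→d5:-→d6:-→d7:-→d8:H4→d9:-→d10:-→d11:-→d12:H7→d13:- -> H7
  lookup 174.0.0.7: bits 101011100 walk d0:H7→d1:-→d2:-→d3:-→d4:-→d5:-→d6:-→d7:-→d8:H4→d9:- -> H4
  - 174.0.0.0/8 clear@8
  lookup 174.64.0.1: bits 1010111001000 walk d0:H7→d1:-→d2:-→d3:-→d4:-→d5:-→d6:-→d7:-→d8:-→d9:-→d10:-→d11:-→d12:H7→d13:- -> H7
  lookup 174.71.234.240: bits 1010111001000111111010101111 walk d0:H7→d1:-→d2:-→d3:-→d4:-→d5:-→d6:-→d7:-→d8:-→d9:-→d10:-→d11:-→d12:H7→d13:-→d14:-→d15:-→d16:-→d17:-→d18:-→d19:-→d20:-→d21:-→d22:-→d23:-→d24:-→d25:-→d26:-→d27:-→d28:H2 -> H2
  add 174.64.0.0/13 -> H5 at depth 13
  lookup 174.71.234.240: bits 1010111001000111111010101111 walk d0:H7→d1:-→d2:-→d3:-→d4:-→d5:-→d6:-→d7:-→d8:-→d9:-→d10:-→d11:-→d12:H7→d13:H5→d14:-→d15:-→d16:-→d17:-→d18:-→d19:-→d20:-→d21:-→d22:-→d23:-→d24:-→d25:-→d26:-→d27:-→d28:H2 -> H2
  lookup 174.64.0.159: bits 1010111001000 walk d0:H7→d1:-→d2:-→d3:-→d4:-→d5:-→d6:-→d7:-→d8:-→d9:-→d10:-→d11:-→d12:H7→d13:H5 -> H5
  add 0.0.0.0/3 -> H1 at depth 3
  lookup 174.64.0.1: bits 1010111001000 walk d0:H7→d1:-→d2:-→d3:-→d4:-→d5:-→d6:-→d7:-→d8:-→d9:-→d10:-→d11:-→d12:H7→d13:H5 -> H5
  add 174.71.234.224/27 -> H3 at depth 27
  add 7.186.208.0/21 -> H0 at depth 21
  - 0.0.0.0/3 clear@3
  add 174.71.234.240/28 -> H7 at depth 28
  lookup 7.186.208.109: bits 00000111101110101101000 walk d0:H7→d1:-→d2:-→d3:-→d4:-→d5:-→d6:-→d7:-→d8:-→d9:-→d10:-→d11:-→d12:-→d13:-→d14:-→d15:-→d16:-→d17:-→d18:-→d19:-→d20:-→d21:H0→d22:-→d23:- -> H0
  lookup 174.64.3.238: bits 1010111001000 walk d0:H7→d1:-→d2:-→d3:-→d4:-→d5:-→d6:-→d7:-→d8:-→d9:-→d10:-→d11:-→d12:H7→d13:H5 -> H5
  lookup 72.5.250.98: bits 0 walk d0:H7→d1:- -> H7
  add 0.0.0.0/0 -> H2 at depth 0
  add 7.186.209.118/32 -> H4 at depth 32
  lookup 174.64.0.56: bits 1010111001000 walk d0:H2→d1:-→d2:-→d3:-→d4:-→d5:-→d6:-→d7:-→d8:-→d9:-→d10:-→d11:-→d12:H7→d13:H5 -> H5
  add 7.186.209.0/24 -> H6 at depth 24
  lookup 174.64.0.1: bits 1010111001000 walk d0:H2→d1:-→d2:-→d3:-→d4:-→d5:-→d6:-→d7:-→d8:-→d9:-→d10:-→d11:-→d12:H7→d13:H5 -> H5
  add 7.186.208.0/20 -> H0 at depth 20
  lookup 174.64.126.196: bits 1010111001000 walk d0:H2→d1:-→d2:-→d3:-→d4:-→d5:-→d6:-→d7:-→d8:-→d9:-→d10:-→d11:-→d12:H7→d13:H5 -> H5
  add 0.0.0.0/2 -> H5 at depth 2

== LOOKUPS ==
["H7","H7","H0","H7","H4","H7","H2","H2","H5","H5","H0","H5","H7","H5","H5","H5"]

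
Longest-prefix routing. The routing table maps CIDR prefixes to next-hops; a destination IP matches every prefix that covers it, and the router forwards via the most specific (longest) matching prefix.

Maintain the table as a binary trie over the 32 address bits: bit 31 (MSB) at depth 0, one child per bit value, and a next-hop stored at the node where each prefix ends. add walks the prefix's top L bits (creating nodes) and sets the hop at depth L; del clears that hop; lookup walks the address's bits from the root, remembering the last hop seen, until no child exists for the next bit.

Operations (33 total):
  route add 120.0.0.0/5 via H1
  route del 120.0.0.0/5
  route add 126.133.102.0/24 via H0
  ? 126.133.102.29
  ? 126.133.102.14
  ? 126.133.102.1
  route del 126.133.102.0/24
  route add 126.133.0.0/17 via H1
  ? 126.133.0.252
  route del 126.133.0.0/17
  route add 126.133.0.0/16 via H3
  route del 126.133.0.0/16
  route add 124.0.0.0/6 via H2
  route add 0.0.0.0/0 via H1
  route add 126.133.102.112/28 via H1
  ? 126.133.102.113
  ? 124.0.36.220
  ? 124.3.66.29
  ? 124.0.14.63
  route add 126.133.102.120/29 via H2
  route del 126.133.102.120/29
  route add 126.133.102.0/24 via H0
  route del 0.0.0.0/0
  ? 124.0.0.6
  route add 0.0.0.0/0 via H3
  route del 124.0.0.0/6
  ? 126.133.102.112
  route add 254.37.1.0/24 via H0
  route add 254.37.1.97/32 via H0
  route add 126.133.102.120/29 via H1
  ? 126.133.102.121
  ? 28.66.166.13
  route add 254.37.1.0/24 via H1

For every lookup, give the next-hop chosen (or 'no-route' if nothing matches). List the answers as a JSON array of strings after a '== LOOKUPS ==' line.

Apply in order:
  add 120.0.0.0/5 -> H1 at depth 5
  - 120.0.0.0/5 clear@5
  add 126.133.102.0/24 -> H0 at depth 24
  lookup 126.133.102.29: bits 011111101000010101100110 walk d0:-→d1:-→d2:-→d3:-→d4:-→d5:-→d6:-→d7:-→d8:-→d9:-→d10:-→d11:-→d12:-→d13:-→d14:-→d15:-→d16:-→d17:-→d18:-→d19:-→d20:-→d21:-→d22:-→d23:-→d24:H0 -> H0
  lookup 126.133.102.14: bits 011111101000010101100110 walk d0:-→d1:-→d2:-→d3:-→d4:-→d5:-→d6:-→d7:-→d8:-→d9:-→d10:-→d11:-→d12:-→d13:-→d14:-→d15:-→d16:-→d17:-→d18:-→d19:-→d20:-→d21:-→d22:-→d23:-→d24:H0 -> H0
  lookup 126.133.102.1: bits 011111101000010101100110 walk d0:-→d1:-→d2:-→d3:-→d4:-→d5:-→d6:-→d7:-→d8:-→d9:-→d10:-→d11:-→d12:-→d13:-→d14:-→d15:-→d16:-→d17:-→d18:-→d19:-→d20:-→d21:-→d22:-→d23:-→d24:H0 -> H0
  - 126.133.102.0/24 clear@24
  add 126.133.0.0/17 -> H1 at depth 17
  lookup 126.133.0.252: bits 01111110100001010 walk d0:-→d1:-→d2:-→d3:-→d4:-→d5:-→d6:-→d7:-→d8:-→d9:-→d10:-→d11:-→d12:-→d13:-→d14:-→d15:-→d16:-→d17:H1 -> H1
  - 126.133.0.0/17 clear@17
  add 126.133.0.0/16 -> H3 at depth 16
  - 126.133.0.0/16 clear@16
  add 124.0.0.0/6 -> H2 at depth 6
  add 0.0.0.0/0 -> H1 at depth 0
  add 126.133.102.112/28 -> H1 at depth 28
  lookup 126.133.102.113: bits 0111111010000101011001100111 walk d0:H1→d1:-→d2:-→d3:-→d4:-→d5:-→d6:H2→d7:-→d8:-→d9:-→d10:-→d11:-→d12:-→d13:-→d14:-→d15:-→d16:-→d17:-→d18:-→d19:-→d20:-→d21:-→d22:-→d23:-→d24:-→d25:-→d26:-→d27:-→d28:H1 -> H1
  lookup 124.0.36.220: bits 011111 walk d0:H1→d1:-→d2:-→d3:-→d4:-→d5:-→d6:H2 -> H2
  lookup 124.3.66.29: bits 011111 walk d0:H1→d1:-→d2:-→d3:-→d4:-→d5:-→d6:H2 -> H2
  lookup 124.0.14.63: bits 011111 walk d0:H1→d1:-→d2:-→d3:-→d4:-→d5:-→d6:H2 -> H2
  add 126.133.102.120/29 -> H2 at depth 29
  - 126.133.102.120/29 clear@29
  add 126.133.102.0/24 -> H0 at depth 24
  - 0.0.0.0/0 clear@0
  lookup 124.0.0.6: bits 011111 walk d0:-→d1:-→d2:-→d3:-→d4:-→d5:-→d6:H2 -> H2
  add 0.0.0.0/0 -> H3 at depth 0
  - 124.0.0.0/6 clear@6
  lookup 126.133.102.112: bits 0111111010000101011001100111 walk d0:H3→d1:-→d2:-→d3:-→d4:-→d5:-→d6:-→d7:-→d8:-→d9:-→d10:-→d11:-→d12:-→d13:-→d14:-→d15:-→d16:-→d17:-→d18:-→d19:-→d20:-→d21:-→d22:-→d23:-→d24:H0→d25:-→d26:-→d27:-→d28:H1 -> H1
  add 254.37.1.0/24 -> H0 at depth 24
  add 254.37.1.97/32 -> H0 at depth 32
  add 126.133.102.120/29 -> H1 at depth 29
  lookup 126.133.102.121: bits 01111110100001010110011001111 walk d0:H3→d1:-→d2:-→d3:-→d4:-→d5:-→d6:-→d7:-→d8:-→d9:-→d10:-→d11:-→d12:-→d13:-→d14:-→d15:-→d16:-→d17:-→d18:-→d19:-→d20:-→d21:-→d22:-→d23:-→d24:H0→d25:-→d26:-→d27:-→d28:H1→d29:H1 -> H1
  lookup 28.66.166.13: bits 0 walk d0:H3→d1:- -> H3
  add 254.37.1.0/24 -> H1 at depth 24

== LOOKUPS ==
["H0","H0","H0","H1","H1","H2","H2","H2","H2","H1","H1","H3"]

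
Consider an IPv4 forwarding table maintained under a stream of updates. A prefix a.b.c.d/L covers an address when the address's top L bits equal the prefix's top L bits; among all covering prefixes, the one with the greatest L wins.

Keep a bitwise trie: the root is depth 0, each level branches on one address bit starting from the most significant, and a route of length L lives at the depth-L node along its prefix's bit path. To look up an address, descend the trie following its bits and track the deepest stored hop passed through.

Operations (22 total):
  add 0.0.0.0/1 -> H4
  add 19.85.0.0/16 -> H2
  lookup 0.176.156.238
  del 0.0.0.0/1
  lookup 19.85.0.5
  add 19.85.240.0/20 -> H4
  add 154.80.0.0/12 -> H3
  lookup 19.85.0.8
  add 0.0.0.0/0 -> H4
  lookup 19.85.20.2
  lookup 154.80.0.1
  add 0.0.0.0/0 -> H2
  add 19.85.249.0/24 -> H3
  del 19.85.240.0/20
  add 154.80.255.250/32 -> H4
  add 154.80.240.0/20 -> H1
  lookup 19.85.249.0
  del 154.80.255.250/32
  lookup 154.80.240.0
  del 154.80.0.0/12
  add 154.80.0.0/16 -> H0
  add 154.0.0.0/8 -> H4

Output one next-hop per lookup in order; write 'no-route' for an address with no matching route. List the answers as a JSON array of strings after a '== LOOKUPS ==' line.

Process each operation:
  + 0.0.0.0/1 (H4) depth=1
  + 19.85.0.0/16 (H2) depth=16
  ? 0.176.156.238  path d0:-→d1:H4→d2:-→d3:-  best=H4
  - 0.0.0.0/1 clear@1
  ? 19.85.0.5  path d0:-→d1:-→d2:-→d3:-→d4:-→d5:-→d6:-→d7:-→d8:-→d9:-→d10:-→d11:-→d12:-→d13:-→d14:-→d15:-→d16:H2  best=H2
  + 19.85.240.0/20 (H4) depth=20
  + 154.80.0.0/12 (H3) depth=12
  ? 19.85.0.8  path d0:-→d1:-→d2:-→d3:-→d4:-→d5:-→d6:-→d7:-→d8:-→d9:-→d10:-→d11:-→d12:-→d13:-→d14:-→d15:-→d16:H2  best=H2
  + 0.0.0.0/0 (H4) depth=0
  ? 19.85.20.2  path d0:H4→d1:-→d2:-→d3:-→d4:-→d5:-→d6:-→d7:-→d8:-→d9:-→d10:-→d11:-→d12:-→d13:-→d14:-→d15:-→d16:H2  best=H2
  ? 154.80.0.1  path d0:H4→d1:-→d2:-→d3:-→d4:-→d5:-→d6:-→d7:-→d8:-→d9:-→d10:-→d11:-→d12:H3  best=H3
  + 0.0.0.0/0 (H2) depth=0
  + 19.85.249.0/24 (H3) depth=24
  - 19.85.240.0/20 clear@20
  + 154.80.255.250/32 (H4) depth=32
  + 154.80.240.0/20 (H1) depth=20
  ? 19.85.249.0  path d0:H2→d1:-→d2:-→d3:-→d4:-→d5:-→d6:-→d7:-→d8:-→d9:-→d10:-→d11:-→d12:-→d13:-→d14:-→d15:-→d16:H2→d17:-→d18:-→d19:-→d20:-→d21:-→d22:-→d23:-→d24:H3  best=H3
  - 154.80.255.250/32 clear@32
  ? 154.80.240.0  path d0:H2→d1:-→d2:-→d3:-→d4:-→d5:-→d6:-→d7:-→d8:-→d9:-→d10:-→d11:-→d12:H3→d13:-→d14:-→d15:-→d16:-→d17:-→d18:-→d19:-→d20:H1  best=H1
  - 154.80.0.0/12 clear@12
  + 154.80.0.0/16 (H0) depth=16
  + 154.0.0.0/8 (H4) depth=8

== LOOKUPS ==
["H4","H2","H2","H2","H3","H3","H1"]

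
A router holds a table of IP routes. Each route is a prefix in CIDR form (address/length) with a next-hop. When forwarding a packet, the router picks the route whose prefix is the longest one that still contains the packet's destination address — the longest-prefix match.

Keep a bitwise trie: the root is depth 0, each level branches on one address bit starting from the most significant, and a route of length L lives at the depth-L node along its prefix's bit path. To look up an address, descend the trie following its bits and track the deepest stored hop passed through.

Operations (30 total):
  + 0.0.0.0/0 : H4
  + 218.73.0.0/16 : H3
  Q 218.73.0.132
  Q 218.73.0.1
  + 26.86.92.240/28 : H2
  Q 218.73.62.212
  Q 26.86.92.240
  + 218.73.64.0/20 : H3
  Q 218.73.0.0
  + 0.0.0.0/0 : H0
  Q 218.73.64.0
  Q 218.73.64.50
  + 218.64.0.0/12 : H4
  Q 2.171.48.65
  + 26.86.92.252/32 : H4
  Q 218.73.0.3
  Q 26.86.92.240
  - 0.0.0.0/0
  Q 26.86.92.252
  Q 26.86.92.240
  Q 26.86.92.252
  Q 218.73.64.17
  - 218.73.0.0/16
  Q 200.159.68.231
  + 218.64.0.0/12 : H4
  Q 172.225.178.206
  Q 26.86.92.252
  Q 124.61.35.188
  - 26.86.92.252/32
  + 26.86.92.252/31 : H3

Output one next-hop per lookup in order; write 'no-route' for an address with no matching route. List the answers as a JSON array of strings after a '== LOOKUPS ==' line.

Trace:
  add 0.0.0.0/0 -> H4 at depth 0
  add 218.73.0.0/16 -> H3 at depth 16
  ? 218.73.0.132  path d0:H4→d1:-→d2:-→d3:-→d4:-→d5:-→d6:-→d7:-→d8:-→d9:-→d10:-→d11:-→d12:-→d13:-→d14:-→d15:-→d16:H3  best=H3
  ? 218.73.0.1  path d0:H4→d1:-→d2:-→d3:-→d4:-→d5:-→d6:-→d7:-→d8:-→d9:-→d10:-→d11:-→d12:-→d13:-→d14:-→d15:-→d16:H3  best=H3
  add 26.86.92.240/28 -> H2 at depth 28
  ? 218.73.62.212  path d0:H4→d1:-→d2:-→d3:-→d4:-→d5:-→d6:-→d7:-→d8:-→d9:-→d10:-→d11:-→d12:-→d13:-→d14:-→d15:-→d16:H3  best=H3
  ? 26.86.92.240  path d0:H4→d1:-→d2:-→d3:-→d4:-→d5:-→d6:-→d7:-→d8:-→d9:-→d10:-→d11:-→d12:-→d13:-→d14:-→d15:-→d16:-→d17:-→d18:-→d19:-→d20:-→d21:-→d22:-→d23:-→d24:-→d25:-→d26:-→d27:-→d28:H2  best=H2
  add 218.73.64.0/20 -> H3 at depth 20
  ? 218.73.0.0  path d0:H4→d1:-→d2:-→d3:-→d4:-→d5:-→d6:-→d7:-→d8:-→d9:-→d10:-→d11:-→d12:-→d13:-→d14:-→d15:-→d16:H3→d17:-  best=H3
  add 0.0.0.0/0 -> H0 at depth 0
  ? 218.73.64.0  path d0:H0→d1:-→d2:-→d3:-→d4:-→d5:-→d6:-→d7:-→d8:-→d9:-→d10:-→d11:-→d12:-→d13:-→d14:-→d15:-→d16:H3→d17:-→d18:-→d19:-→d20:H3  best=H3
  ? 218.73.64.50  path d0:H0→d1:-→d2:-→d3:-→d4:-→d5:-→d6:-→d7:-→d8:-→d9:-→d10:-→d11:-→d12:-→d13:-→d14:-→d15:-→d16:H3→d17:-→d18:-→d19:-→d20:H3  best=H3
  add 218.64.0.0/12 -> H4 at depth 12
  ? 2.171.48.65  path d0:H0→d1:-→d2:-→d3:-  best=H0
  add 26.86.92.252/32 -> H4 at depth 32
  ? 218.73.0.3  path d0:H0→d1:-→d2:-→d3:-→d4:-→d5:-→d6:-→d7:-→d8:-→d9:-→d10:-→d11:-→d12:H4→d13:-→d14:-→d15:-→d16:H3→d17:-  best=H3
  ? 26.86.92.240  path d0:H0→d1:-→d2:-→d3:-→d4:-→d5:-→d6:-→d7:-→d8:-→d9:-→d10:-→d11:-→d12:-→d13:-→d14:-→d15:-→d16:-→d17:-→d18:-→d19:-→d20:-→d21:-→d22:-→d23:-→d24:-→d25:-→d26:-→d27:-→d28:H2  best=H2
  - 0.0.0.0/0 clear@0
  ? 26.86.92.252  path d0:-→d1:-→d2:-→d3:-→d4:-→d5:-→d6:-→d7:-→d8:-→d9:-→d10:-→d11:-→d12:-→d13:-→d14:-→d15:-→d16:-→d17:-→d18:-→d19:-→d20:-→d21:-→d22:-→d23:-→d24:-→d25:-→d26:-→d27:-→d28:H2→d29:-→d30:-→d31:-→d32:H4  best=H4
  ? 26.86.92.240  path d0:-→d1:-→d2:-→d3:-→d4:-→d5:-→d6:-→d7:-→d8:-→d9:-→d10:-→d11:-→d12:-→d13:-→d14:-→d15:-→d16:-→d17:-→d18:-→d19:-→d20:-→d21:-→d22:-→d23:-→d24:-→d25:-→d26:-→d27:-→d28:H2  best=H2
  ? 26.86.92.252  path d0:-→d1:-→d2:-→d3:-→d4:-→d5:-→d6:-→d7:-→d8:-→d9:-→d10:-→d11:-→d12:-→d13:-→d14:-→d15:-→d16:-→d17:-→d18:-→d19:-→d20:-→d21:-→d22:-→d23:-→d24:-→d25:-→d26:-→d27:-→d28:H2→d29:-→d30:-→d31:-→d32:H4  best=H4
  ? 218.73.64.17  path d0:-→d1:-→d2:-→d3:-→d4:-→d5:-→d6:-→d7:-→d8:-→d9:-→d10:-→d11:-→d12:H4→d13:-→d14:-→d15:-→d16:H3→d17:-→d18:-→d19:-→d20:H3  best=H3
  - 218.73.0.0/16 clear@16
  ? 200.159.68.231  path d0:-→d1:-→d2:-→d3:-  best=no-route
  add 218.64.0.0/12 -> H4 at depth 12
  ? 172.225.178.206  path d0:-→d1:-  best=no-route
  ? 26.86.92.252  path d0:-→d1:-→d2:-→d3:-→d4:-→d5:-→d6:-→d7:-→d8:-→d9:-→d10:-→d11:-→d12:-→d13:-→d14:-→d15:-→d16:-→d17:-→d18:-→d19:-→d20:-→d21:-→d22:-→d23:-→d24:-→d25:-→d26:-→d27:-→d28:H2→d29:-→d30:-→d31:-→d32:H4  best=H4
  ? 124.61.35.188  path d0:-→d1:-  best=no-route
  - 26.86.92.252/32 clear@32
  add 26.86.92.252/31 -> H3 at depth 31

== LOOKUPS ==
["H3","H3","H3","H2","H3","H3","H3","H0","H3","H2","H4","H2","H4","H3","no-route","no-route","H4","no-route"]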